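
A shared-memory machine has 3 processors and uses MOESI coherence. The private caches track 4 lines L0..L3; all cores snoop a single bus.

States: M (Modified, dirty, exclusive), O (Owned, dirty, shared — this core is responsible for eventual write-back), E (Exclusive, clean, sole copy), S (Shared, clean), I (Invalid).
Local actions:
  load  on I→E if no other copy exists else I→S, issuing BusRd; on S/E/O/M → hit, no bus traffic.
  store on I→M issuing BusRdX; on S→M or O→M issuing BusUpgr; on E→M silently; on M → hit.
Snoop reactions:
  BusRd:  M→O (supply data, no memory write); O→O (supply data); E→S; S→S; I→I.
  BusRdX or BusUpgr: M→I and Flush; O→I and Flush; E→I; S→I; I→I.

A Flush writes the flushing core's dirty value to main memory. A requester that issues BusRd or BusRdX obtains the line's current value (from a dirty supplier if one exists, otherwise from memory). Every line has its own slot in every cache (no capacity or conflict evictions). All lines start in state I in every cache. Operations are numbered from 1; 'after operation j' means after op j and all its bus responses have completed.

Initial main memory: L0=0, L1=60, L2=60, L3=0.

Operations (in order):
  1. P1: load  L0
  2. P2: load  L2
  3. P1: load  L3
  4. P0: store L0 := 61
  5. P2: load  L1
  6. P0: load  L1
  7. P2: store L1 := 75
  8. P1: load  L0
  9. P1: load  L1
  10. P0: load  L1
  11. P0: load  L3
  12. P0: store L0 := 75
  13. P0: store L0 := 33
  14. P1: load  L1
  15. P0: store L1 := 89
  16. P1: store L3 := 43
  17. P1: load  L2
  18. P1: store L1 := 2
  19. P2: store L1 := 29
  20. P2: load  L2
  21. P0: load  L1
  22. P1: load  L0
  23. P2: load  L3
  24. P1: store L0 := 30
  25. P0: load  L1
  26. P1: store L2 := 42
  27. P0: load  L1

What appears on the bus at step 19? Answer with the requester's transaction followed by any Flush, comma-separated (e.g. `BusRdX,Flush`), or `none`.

step 1: P1: load  L0  ⟶  IEI  (L0)  txn=BusRd  M[L0]=0
step 2: P2: load  L2  ⟶  IIE  (L2)  txn=BusRd  M[L2]=60
step 3: P1: load  L3  ⟶  IEI  (L3)  txn=BusRd  M[L3]=0
step 4: P0: store L0 := 61  ⟶  MII  (L0)  txn=BusRdX  M[L0]=0
step 5: P2: load  L1  ⟶  IIE  (L1)  txn=BusRd  M[L1]=60
step 6: P0: load  L1  ⟶  SIS  (L1)  txn=BusRd  M[L1]=60
step 7: P2: store L1 := 75  ⟶  IIM  (L1)  txn=BusUpgr  M[L1]=60
step 8: P1: load  L0  ⟶  OSI  (L0)  txn=BusRd  M[L0]=0
step 9: P1: load  L1  ⟶  ISO  (L1)  txn=BusRd  M[L1]=60
step 10: P0: load  L1  ⟶  SSO  (L1)  txn=BusRd  M[L1]=60
step 11: P0: load  L3  ⟶  SSI  (L3)  txn=BusRd  M[L3]=0
step 12: P0: store L0 := 75  ⟶  MII  (L0)  txn=BusUpgr  M[L0]=0
step 13: P0: store L0 := 33  ⟶  MII  (L0)  txn=∅  M[L0]=0
step 14: P1: load  L1  ⟶  SSO  (L1)  txn=∅  M[L1]=60
step 15: P0: store L1 := 89  ⟶  MII  (L1)  txn=BusUpgr+Flush  M[L1]=75
step 16: P1: store L3 := 43  ⟶  IMI  (L3)  txn=BusUpgr  M[L3]=0
step 17: P1: load  L2  ⟶  ISS  (L2)  txn=BusRd  M[L2]=60
step 18: P1: store L1 := 2  ⟶  IMI  (L1)  txn=BusRdX+Flush  M[L1]=89
step 19: P2: store L1 := 29  ⟶  IIM  (L1)  txn=BusRdX+Flush  M[L1]=2
step 20: P2: load  L2  ⟶  ISS  (L2)  txn=∅  M[L2]=60
step 21: P0: load  L1  ⟶  SIO  (L1)  txn=BusRd  M[L1]=2
step 22: P1: load  L0  ⟶  OSI  (L0)  txn=BusRd  M[L0]=0
step 23: P2: load  L3  ⟶  IOS  (L3)  txn=BusRd  M[L3]=0
step 24: P1: store L0 := 30  ⟶  IMI  (L0)  txn=BusUpgr+Flush  M[L0]=33
step 25: P0: load  L1  ⟶  SIO  (L1)  txn=∅  M[L1]=2
step 26: P1: store L2 := 42  ⟶  IMI  (L2)  txn=BusUpgr  M[L2]=60
step 27: P0: load  L1  ⟶  SIO  (L1)  txn=∅  M[L1]=2

bus = BusRdX,Flush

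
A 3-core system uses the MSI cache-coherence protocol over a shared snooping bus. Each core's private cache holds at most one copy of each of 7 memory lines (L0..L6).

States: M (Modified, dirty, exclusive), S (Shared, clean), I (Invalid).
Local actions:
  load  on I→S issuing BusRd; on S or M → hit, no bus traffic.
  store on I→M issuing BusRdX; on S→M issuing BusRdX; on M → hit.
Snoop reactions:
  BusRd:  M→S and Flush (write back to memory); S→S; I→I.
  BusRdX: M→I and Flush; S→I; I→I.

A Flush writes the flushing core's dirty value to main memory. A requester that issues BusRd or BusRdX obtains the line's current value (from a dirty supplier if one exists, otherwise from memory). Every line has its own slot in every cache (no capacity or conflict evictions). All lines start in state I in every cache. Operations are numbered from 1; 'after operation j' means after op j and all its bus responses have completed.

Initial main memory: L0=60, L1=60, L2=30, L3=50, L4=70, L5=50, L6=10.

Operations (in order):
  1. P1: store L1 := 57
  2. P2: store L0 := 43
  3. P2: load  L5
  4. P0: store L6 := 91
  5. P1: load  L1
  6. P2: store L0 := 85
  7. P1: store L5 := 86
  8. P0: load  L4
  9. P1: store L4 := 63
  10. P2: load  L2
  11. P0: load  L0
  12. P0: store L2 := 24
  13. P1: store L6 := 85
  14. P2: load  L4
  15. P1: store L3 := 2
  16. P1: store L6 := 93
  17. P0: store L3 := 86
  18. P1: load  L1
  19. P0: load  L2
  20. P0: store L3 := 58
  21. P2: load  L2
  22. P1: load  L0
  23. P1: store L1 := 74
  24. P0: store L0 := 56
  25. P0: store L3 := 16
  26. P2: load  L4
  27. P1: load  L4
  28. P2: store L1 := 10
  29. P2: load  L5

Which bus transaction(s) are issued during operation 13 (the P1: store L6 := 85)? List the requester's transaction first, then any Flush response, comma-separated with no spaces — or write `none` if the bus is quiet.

bus = BusRdX,Flush

  op1 P1: store L1 := 57 → I/M/I on L1; bus BusRdX; mem=60
  op2 P2: store L0 := 43 → I/I/M on L0; bus BusRdX; mem=60
  op3 P2: load  L5 → I/I/S on L5; bus BusRd; mem=50
  op4 P0: store L6 := 91 → M/I/I on L6; bus BusRdX; mem=10
  op5 P1: load  L1 → I/M/I on L1; bus (none); mem=60
  op6 P2: store L0 := 85 → I/I/M on L0; bus (none); mem=60
  op7 P1: store L5 := 86 → I/M/I on L5; bus BusRdX; mem=50
  op8 P0: load  L4 → S/I/I on L4; bus BusRd; mem=70
  op9 P1: store L4 := 63 → I/M/I on L4; bus BusRdX; mem=70
  op10 P2: load  L2 → I/I/S on L2; bus BusRd; mem=30
  op11 P0: load  L0 → S/I/S on L0; bus BusRd Flush; mem=85
  op12 P0: store L2 := 24 → M/I/I on L2; bus BusRdX; mem=30
  op13 P1: store L6 := 85 → I/M/I on L6; bus BusRdX Flush; mem=91
  op14 P2: load  L4 → I/S/S on L4; bus BusRd Flush; mem=63
  op15 P1: store L3 := 2 → I/M/I on L3; bus BusRdX; mem=50
  op16 P1: store L6 := 93 → I/M/I on L6; bus (none); mem=91
  op17 P0: store L3 := 86 → M/I/I on L3; bus BusRdX Flush; mem=2
  op18 P1: load  L1 → I/M/I on L1; bus (none); mem=60
  op19 P0: load  L2 → M/I/I on L2; bus (none); mem=30
  op20 P0: store L3 := 58 → M/I/I on L3; bus (none); mem=2
  op21 P2: load  L2 → S/I/S on L2; bus BusRd Flush; mem=24
  op22 P1: load  L0 → S/S/S on L0; bus BusRd; mem=85
  op23 P1: store L1 := 74 → I/M/I on L1; bus (none); mem=60
  op24 P0: store L0 := 56 → M/I/I on L0; bus BusRdX; mem=85
  op25 P0: store L3 := 16 → M/I/I on L3; bus (none); mem=2
  op26 P2: load  L4 → I/S/S on L4; bus (none); mem=63
  op27 P1: load  L4 → I/S/S on L4; bus (none); mem=63
  op28 P2: store L1 := 10 → I/I/M on L1; bus BusRdX Flush; mem=74
  op29 P2: load  L5 → I/S/S on L5; bus BusRd Flush; mem=86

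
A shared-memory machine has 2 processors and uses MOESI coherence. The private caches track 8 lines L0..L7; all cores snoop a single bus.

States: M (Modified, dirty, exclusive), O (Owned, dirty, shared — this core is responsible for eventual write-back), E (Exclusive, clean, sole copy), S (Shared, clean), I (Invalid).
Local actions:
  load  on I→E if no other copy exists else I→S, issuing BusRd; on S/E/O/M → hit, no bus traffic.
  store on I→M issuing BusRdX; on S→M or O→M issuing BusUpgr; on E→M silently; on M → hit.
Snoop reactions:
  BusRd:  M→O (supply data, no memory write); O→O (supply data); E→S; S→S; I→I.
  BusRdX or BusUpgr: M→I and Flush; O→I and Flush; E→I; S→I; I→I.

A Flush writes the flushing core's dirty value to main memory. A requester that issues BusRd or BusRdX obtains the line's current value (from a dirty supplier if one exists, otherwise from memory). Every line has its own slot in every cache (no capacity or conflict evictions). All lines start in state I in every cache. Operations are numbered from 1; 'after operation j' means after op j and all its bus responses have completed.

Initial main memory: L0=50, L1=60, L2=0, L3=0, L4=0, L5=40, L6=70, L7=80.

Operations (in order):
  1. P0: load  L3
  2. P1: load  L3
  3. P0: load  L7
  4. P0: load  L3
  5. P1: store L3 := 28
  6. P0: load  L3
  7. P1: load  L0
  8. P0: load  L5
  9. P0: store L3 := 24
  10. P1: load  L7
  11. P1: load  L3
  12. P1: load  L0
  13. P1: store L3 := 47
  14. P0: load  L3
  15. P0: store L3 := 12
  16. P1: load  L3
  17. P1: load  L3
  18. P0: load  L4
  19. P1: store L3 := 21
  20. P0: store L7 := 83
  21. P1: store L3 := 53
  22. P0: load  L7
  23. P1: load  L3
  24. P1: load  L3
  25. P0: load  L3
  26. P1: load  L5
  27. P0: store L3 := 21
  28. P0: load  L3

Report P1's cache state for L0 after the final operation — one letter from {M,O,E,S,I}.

step 1: P0: load  L3  ⟶  EI  (L3)  txn=BusRd  M[L3]=0
step 2: P1: load  L3  ⟶  SS  (L3)  txn=BusRd  M[L3]=0
step 3: P0: load  L7  ⟶  EI  (L7)  txn=BusRd  M[L7]=80
step 4: P0: load  L3  ⟶  SS  (L3)  txn=∅  M[L3]=0
step 5: P1: store L3 := 28  ⟶  IM  (L3)  txn=BusUpgr  M[L3]=0
step 6: P0: load  L3  ⟶  SO  (L3)  txn=BusRd  M[L3]=0
step 7: P1: load  L0  ⟶  IE  (L0)  txn=BusRd  M[L0]=50
step 8: P0: load  L5  ⟶  EI  (L5)  txn=BusRd  M[L5]=40
step 9: P0: store L3 := 24  ⟶  MI  (L3)  txn=BusUpgr+Flush  M[L3]=28
step 10: P1: load  L7  ⟶  SS  (L7)  txn=BusRd  M[L7]=80
step 11: P1: load  L3  ⟶  OS  (L3)  txn=BusRd  M[L3]=28
step 12: P1: load  L0  ⟶  IE  (L0)  txn=∅  M[L0]=50
step 13: P1: store L3 := 47  ⟶  IM  (L3)  txn=BusUpgr+Flush  M[L3]=24
step 14: P0: load  L3  ⟶  SO  (L3)  txn=BusRd  M[L3]=24
step 15: P0: store L3 := 12  ⟶  MI  (L3)  txn=BusUpgr+Flush  M[L3]=47
step 16: P1: load  L3  ⟶  OS  (L3)  txn=BusRd  M[L3]=47
step 17: P1: load  L3  ⟶  OS  (L3)  txn=∅  M[L3]=47
step 18: P0: load  L4  ⟶  EI  (L4)  txn=BusRd  M[L4]=0
step 19: P1: store L3 := 21  ⟶  IM  (L3)  txn=BusUpgr+Flush  M[L3]=12
step 20: P0: store L7 := 83  ⟶  MI  (L7)  txn=BusUpgr  M[L7]=80
step 21: P1: store L3 := 53  ⟶  IM  (L3)  txn=∅  M[L3]=12
step 22: P0: load  L7  ⟶  MI  (L7)  txn=∅  M[L7]=80
step 23: P1: load  L3  ⟶  IM  (L3)  txn=∅  M[L3]=12
step 24: P1: load  L3  ⟶  IM  (L3)  txn=∅  M[L3]=12
step 25: P0: load  L3  ⟶  SO  (L3)  txn=BusRd  M[L3]=12
step 26: P1: load  L5  ⟶  SS  (L5)  txn=BusRd  M[L5]=40
step 27: P0: store L3 := 21  ⟶  MI  (L3)  txn=BusUpgr+Flush  M[L3]=53
step 28: P0: load  L3  ⟶  MI  (L3)  txn=∅  M[L3]=53

state = E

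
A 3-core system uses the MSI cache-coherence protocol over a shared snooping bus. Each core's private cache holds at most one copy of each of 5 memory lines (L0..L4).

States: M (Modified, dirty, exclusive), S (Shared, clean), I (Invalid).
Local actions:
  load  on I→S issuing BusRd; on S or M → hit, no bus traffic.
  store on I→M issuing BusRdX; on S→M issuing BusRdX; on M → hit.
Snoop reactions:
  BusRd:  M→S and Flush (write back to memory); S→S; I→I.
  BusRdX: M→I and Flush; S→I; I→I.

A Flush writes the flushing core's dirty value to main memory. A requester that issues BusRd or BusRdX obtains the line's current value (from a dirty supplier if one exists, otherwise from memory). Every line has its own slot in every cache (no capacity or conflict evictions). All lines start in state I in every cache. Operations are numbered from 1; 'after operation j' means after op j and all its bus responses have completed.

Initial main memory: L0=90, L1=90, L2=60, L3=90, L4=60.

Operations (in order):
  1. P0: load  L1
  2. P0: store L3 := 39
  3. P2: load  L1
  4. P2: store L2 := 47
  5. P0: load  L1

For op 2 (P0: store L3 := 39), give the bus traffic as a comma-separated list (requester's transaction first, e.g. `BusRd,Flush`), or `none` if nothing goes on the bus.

bus = BusRdX

[1] P0: load  L1 | P0:S(90), P1:I, P2:I | bus: BusRd
[2] P0: store L3 := 39 | P0:M(39), P1:I, P2:I | bus: BusRdX
[3] P2: load  L1 | P0:S(90), P1:I, P2:S(90) | bus: BusRd
[4] P2: store L2 := 47 | P0:I, P1:I, P2:M(47) | bus: BusRdX
[5] P0: load  L1 | P0:S(90), P1:I, P2:S(90) | bus: none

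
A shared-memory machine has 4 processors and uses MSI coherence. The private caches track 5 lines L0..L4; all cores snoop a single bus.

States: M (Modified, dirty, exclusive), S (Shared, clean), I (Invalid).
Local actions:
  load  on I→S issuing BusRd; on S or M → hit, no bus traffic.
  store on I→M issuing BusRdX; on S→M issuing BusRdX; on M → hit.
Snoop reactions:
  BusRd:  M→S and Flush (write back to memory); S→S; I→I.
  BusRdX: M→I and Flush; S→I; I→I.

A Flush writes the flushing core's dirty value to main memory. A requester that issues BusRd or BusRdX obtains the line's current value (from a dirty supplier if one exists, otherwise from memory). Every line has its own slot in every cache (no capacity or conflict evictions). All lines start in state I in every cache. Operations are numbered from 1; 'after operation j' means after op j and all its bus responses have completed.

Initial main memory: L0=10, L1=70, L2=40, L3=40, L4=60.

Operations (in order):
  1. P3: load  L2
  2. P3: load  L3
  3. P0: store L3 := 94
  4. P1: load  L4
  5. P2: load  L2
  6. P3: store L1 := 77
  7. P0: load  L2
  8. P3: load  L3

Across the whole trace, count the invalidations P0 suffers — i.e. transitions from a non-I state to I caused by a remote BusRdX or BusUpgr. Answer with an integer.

invalidations = 0

step 1: P3: load  L2  ⟶  IIIS  (L2)  txn=BusRd  M[L2]=40
step 2: P3: load  L3  ⟶  IIIS  (L3)  txn=BusRd  M[L3]=40
step 3: P0: store L3 := 94  ⟶  MIII  (L3)  txn=BusRdX  M[L3]=40
step 4: P1: load  L4  ⟶  ISII  (L4)  txn=BusRd  M[L4]=60
step 5: P2: load  L2  ⟶  IISS  (L2)  txn=BusRd  M[L2]=40
step 6: P3: store L1 := 77  ⟶  IIIM  (L1)  txn=BusRdX  M[L1]=70
step 7: P0: load  L2  ⟶  SISS  (L2)  txn=BusRd  M[L2]=40
step 8: P3: load  L3  ⟶  SIIS  (L3)  txn=BusRd+Flush  M[L3]=94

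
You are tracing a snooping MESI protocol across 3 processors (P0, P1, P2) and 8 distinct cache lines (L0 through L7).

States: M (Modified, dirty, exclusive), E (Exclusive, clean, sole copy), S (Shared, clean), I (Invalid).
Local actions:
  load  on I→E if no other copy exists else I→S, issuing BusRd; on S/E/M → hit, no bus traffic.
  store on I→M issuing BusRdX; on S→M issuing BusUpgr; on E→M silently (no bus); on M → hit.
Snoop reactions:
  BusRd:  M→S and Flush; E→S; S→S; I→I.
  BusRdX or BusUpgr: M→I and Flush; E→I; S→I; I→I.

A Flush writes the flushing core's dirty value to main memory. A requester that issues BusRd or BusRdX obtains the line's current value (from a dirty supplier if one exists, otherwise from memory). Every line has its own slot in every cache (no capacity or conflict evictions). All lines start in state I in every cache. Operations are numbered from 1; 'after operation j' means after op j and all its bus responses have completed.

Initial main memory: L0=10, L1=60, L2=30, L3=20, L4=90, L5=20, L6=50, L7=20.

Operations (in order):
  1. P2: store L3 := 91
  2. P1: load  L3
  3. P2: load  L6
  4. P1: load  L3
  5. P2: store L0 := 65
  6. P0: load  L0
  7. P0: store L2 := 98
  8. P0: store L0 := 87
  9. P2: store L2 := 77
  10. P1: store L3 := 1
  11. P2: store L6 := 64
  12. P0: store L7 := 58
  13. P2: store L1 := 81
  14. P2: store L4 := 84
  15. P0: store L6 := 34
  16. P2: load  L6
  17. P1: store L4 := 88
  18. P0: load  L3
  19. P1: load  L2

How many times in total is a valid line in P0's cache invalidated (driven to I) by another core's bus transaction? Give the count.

invalidations = 1

  op1 P2: store L3 := 91 → I/I/M on L3; bus BusRdX; mem=20
  op2 P1: load  L3 → I/S/S on L3; bus BusRd Flush; mem=91
  op3 P2: load  L6 → I/I/E on L6; bus BusRd; mem=50
  op4 P1: load  L3 → I/S/S on L3; bus (none); mem=91
  op5 P2: store L0 := 65 → I/I/M on L0; bus BusRdX; mem=10
  op6 P0: load  L0 → S/I/S on L0; bus BusRd Flush; mem=65
  op7 P0: store L2 := 98 → M/I/I on L2; bus BusRdX; mem=30
  op8 P0: store L0 := 87 → M/I/I on L0; bus BusUpgr; mem=65
  op9 P2: store L2 := 77 → I/I/M on L2; bus BusRdX Flush; mem=98
  op10 P1: store L3 := 1 → I/M/I on L3; bus BusUpgr; mem=91
  op11 P2: store L6 := 64 → I/I/M on L6; bus (none); mem=50
  op12 P0: store L7 := 58 → M/I/I on L7; bus BusRdX; mem=20
  op13 P2: store L1 := 81 → I/I/M on L1; bus BusRdX; mem=60
  op14 P2: store L4 := 84 → I/I/M on L4; bus BusRdX; mem=90
  op15 P0: store L6 := 34 → M/I/I on L6; bus BusRdX Flush; mem=64
  op16 P2: load  L6 → S/I/S on L6; bus BusRd Flush; mem=34
  op17 P1: store L4 := 88 → I/M/I on L4; bus BusRdX Flush; mem=84
  op18 P0: load  L3 → S/S/I on L3; bus BusRd Flush; mem=1
  op19 P1: load  L2 → I/S/S on L2; bus BusRd Flush; mem=77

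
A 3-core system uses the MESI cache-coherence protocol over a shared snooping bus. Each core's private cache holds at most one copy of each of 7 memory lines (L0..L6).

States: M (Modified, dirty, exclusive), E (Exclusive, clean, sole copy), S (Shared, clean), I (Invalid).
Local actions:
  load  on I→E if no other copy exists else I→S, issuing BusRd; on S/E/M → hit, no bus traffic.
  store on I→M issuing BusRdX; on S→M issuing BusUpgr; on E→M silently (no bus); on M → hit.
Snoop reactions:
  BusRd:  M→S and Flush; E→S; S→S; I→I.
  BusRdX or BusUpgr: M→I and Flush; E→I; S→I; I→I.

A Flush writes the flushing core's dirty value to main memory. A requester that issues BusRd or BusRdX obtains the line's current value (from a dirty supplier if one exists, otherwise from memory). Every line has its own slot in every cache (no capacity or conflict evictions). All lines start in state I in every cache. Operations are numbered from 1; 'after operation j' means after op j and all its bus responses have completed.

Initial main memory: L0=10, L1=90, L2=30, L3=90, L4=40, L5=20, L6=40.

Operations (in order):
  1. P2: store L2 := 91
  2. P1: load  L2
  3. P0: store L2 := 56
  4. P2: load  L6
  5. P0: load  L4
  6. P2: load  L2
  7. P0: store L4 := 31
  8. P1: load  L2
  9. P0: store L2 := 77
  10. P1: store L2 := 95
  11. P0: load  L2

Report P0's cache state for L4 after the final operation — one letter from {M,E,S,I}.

[1] P2: store L2 := 91 | P0:I, P1:I, P2:M(91) | bus: BusRdX
[2] P1: load  L2 | P0:I, P1:S(91), P2:S(91) | bus: BusRd,Flush
[3] P0: store L2 := 56 | P0:M(56), P1:I, P2:I | bus: BusRdX
[4] P2: load  L6 | P0:I, P1:I, P2:E(40) | bus: BusRd
[5] P0: load  L4 | P0:E(40), P1:I, P2:I | bus: BusRd
[6] P2: load  L2 | P0:S(56), P1:I, P2:S(56) | bus: BusRd,Flush
[7] P0: store L4 := 31 | P0:M(31), P1:I, P2:I | bus: none
[8] P1: load  L2 | P0:S(56), P1:S(56), P2:S(56) | bus: BusRd
[9] P0: store L2 := 77 | P0:M(77), P1:I, P2:I | bus: BusUpgr
[10] P1: store L2 := 95 | P0:I, P1:M(95), P2:I | bus: BusRdX,Flush
[11] P0: load  L2 | P0:S(95), P1:S(95), P2:I | bus: BusRd,Flush

state = M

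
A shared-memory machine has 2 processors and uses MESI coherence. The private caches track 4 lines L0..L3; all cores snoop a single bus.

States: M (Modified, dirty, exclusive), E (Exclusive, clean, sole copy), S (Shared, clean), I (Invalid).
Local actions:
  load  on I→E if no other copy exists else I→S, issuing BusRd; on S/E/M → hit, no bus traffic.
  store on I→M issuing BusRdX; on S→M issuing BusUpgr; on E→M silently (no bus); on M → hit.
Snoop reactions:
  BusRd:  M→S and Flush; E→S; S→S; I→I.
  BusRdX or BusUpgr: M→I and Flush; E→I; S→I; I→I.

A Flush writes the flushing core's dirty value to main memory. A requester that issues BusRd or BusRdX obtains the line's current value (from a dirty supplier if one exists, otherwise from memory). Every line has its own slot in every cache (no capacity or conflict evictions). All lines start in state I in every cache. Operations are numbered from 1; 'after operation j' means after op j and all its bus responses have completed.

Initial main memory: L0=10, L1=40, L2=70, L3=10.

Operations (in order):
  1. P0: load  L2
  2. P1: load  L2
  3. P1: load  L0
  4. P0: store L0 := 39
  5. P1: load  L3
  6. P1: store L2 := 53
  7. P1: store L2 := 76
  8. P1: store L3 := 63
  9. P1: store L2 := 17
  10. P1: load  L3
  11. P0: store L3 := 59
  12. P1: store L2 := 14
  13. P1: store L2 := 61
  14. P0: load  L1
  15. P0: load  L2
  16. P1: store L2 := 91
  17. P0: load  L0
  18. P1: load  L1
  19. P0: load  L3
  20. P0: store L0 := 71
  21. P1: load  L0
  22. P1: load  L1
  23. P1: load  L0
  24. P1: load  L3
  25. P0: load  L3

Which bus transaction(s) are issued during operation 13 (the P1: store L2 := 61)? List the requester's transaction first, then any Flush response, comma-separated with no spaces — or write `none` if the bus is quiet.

[1] P0: load  L2 | P0:E(70), P1:I | bus: BusRd
[2] P1: load  L2 | P0:S(70), P1:S(70) | bus: BusRd
[3] P1: load  L0 | P0:I, P1:E(10) | bus: BusRd
[4] P0: store L0 := 39 | P0:M(39), P1:I | bus: BusRdX
[5] P1: load  L3 | P0:I, P1:E(10) | bus: BusRd
[6] P1: store L2 := 53 | P0:I, P1:M(53) | bus: BusUpgr
[7] P1: store L2 := 76 | P0:I, P1:M(76) | bus: none
[8] P1: store L3 := 63 | P0:I, P1:M(63) | bus: none
[9] P1: store L2 := 17 | P0:I, P1:M(17) | bus: none
[10] P1: load  L3 | P0:I, P1:M(63) | bus: none
[11] P0: store L3 := 59 | P0:M(59), P1:I | bus: BusRdX,Flush
[12] P1: store L2 := 14 | P0:I, P1:M(14) | bus: none
[13] P1: store L2 := 61 | P0:I, P1:M(61) | bus: none
[14] P0: load  L1 | P0:E(40), P1:I | bus: BusRd
[15] P0: load  L2 | P0:S(61), P1:S(61) | bus: BusRd,Flush
[16] P1: store L2 := 91 | P0:I, P1:M(91) | bus: BusUpgr
[17] P0: load  L0 | P0:M(39), P1:I | bus: none
[18] P1: load  L1 | P0:S(40), P1:S(40) | bus: BusRd
[19] P0: load  L3 | P0:M(59), P1:I | bus: none
[20] P0: store L0 := 71 | P0:M(71), P1:I | bus: none
[21] P1: load  L0 | P0:S(71), P1:S(71) | bus: BusRd,Flush
[22] P1: load  L1 | P0:S(40), P1:S(40) | bus: none
[23] P1: load  L0 | P0:S(71), P1:S(71) | bus: none
[24] P1: load  L3 | P0:S(59), P1:S(59) | bus: BusRd,Flush
[25] P0: load  L3 | P0:S(59), P1:S(59) | bus: none

bus = none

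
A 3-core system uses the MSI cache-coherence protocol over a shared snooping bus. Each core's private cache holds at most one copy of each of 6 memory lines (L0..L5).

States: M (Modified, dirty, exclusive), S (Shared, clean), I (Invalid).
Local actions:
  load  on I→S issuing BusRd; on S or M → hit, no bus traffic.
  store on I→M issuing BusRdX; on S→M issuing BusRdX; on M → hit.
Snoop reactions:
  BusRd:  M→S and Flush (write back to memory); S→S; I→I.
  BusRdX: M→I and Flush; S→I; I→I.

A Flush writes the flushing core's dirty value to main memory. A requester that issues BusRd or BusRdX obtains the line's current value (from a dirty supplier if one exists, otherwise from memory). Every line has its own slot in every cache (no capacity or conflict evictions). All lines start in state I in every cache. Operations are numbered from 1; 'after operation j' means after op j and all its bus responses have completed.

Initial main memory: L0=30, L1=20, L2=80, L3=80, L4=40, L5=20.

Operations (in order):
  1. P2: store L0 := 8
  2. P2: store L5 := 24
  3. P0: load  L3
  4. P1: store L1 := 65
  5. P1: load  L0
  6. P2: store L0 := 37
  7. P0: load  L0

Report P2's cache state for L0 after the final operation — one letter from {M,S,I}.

1. P2: store L0 := 8  bus=[BusRdX]  L0: P0=I P1=I P2=M  mem[L0]=30
2. P2: store L5 := 24  bus=[BusRdX]  L5: P0=I P1=I P2=M  mem[L5]=20
3. P0: load  L3  bus=[BusRd]  L3: P0=S P1=I P2=I  mem[L3]=80
4. P1: store L1 := 65  bus=[BusRdX]  L1: P0=I P1=M P2=I  mem[L1]=20
5. P1: load  L0  bus=[BusRd,Flush]  L0: P0=I P1=S P2=S  mem[L0]=8
6. P2: store L0 := 37  bus=[BusRdX]  L0: P0=I P1=I P2=M  mem[L0]=8
7. P0: load  L0  bus=[BusRd,Flush]  L0: P0=S P1=I P2=S  mem[L0]=37

state = S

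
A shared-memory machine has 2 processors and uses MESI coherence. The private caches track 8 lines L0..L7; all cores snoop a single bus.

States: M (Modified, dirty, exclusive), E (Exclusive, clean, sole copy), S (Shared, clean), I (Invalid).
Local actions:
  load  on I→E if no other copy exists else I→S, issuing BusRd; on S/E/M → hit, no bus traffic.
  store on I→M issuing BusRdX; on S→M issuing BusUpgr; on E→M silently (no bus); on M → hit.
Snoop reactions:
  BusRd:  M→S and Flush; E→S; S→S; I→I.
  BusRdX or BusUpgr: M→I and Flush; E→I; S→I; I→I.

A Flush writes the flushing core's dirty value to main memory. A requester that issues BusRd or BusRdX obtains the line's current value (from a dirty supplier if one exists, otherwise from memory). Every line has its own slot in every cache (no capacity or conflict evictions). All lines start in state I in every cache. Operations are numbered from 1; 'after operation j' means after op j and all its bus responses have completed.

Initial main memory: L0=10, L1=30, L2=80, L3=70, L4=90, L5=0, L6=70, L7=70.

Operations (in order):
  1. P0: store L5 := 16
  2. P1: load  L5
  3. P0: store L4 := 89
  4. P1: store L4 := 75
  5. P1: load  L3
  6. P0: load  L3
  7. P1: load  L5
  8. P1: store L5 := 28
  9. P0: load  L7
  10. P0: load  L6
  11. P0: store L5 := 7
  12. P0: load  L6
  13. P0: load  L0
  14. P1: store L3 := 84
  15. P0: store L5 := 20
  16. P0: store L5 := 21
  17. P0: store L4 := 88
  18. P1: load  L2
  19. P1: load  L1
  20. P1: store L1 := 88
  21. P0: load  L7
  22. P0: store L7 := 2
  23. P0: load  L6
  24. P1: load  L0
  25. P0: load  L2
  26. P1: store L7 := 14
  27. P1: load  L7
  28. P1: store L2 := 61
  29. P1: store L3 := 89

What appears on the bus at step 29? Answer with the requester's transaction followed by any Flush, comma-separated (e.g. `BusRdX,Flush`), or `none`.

  op1 P0: store L5 := 16 → M/I on L5; bus BusRdX; mem=0
  op2 P1: load  L5 → S/S on L5; bus BusRd Flush; mem=16
  op3 P0: store L4 := 89 → M/I on L4; bus BusRdX; mem=90
  op4 P1: store L4 := 75 → I/M on L4; bus BusRdX Flush; mem=89
  op5 P1: load  L3 → I/E on L3; bus BusRd; mem=70
  op6 P0: load  L3 → S/S on L3; bus BusRd; mem=70
  op7 P1: load  L5 → S/S on L5; bus (none); mem=16
  op8 P1: store L5 := 28 → I/M on L5; bus BusUpgr; mem=16
  op9 P0: load  L7 → E/I on L7; bus BusRd; mem=70
  op10 P0: load  L6 → E/I on L6; bus BusRd; mem=70
  op11 P0: store L5 := 7 → M/I on L5; bus BusRdX Flush; mem=28
  op12 P0: load  L6 → E/I on L6; bus (none); mem=70
  op13 P0: load  L0 → E/I on L0; bus BusRd; mem=10
  op14 P1: store L3 := 84 → I/M on L3; bus BusUpgr; mem=70
  op15 P0: store L5 := 20 → M/I on L5; bus (none); mem=28
  op16 P0: store L5 := 21 → M/I on L5; bus (none); mem=28
  op17 P0: store L4 := 88 → M/I on L4; bus BusRdX Flush; mem=75
  op18 P1: load  L2 → I/E on L2; bus BusRd; mem=80
  op19 P1: load  L1 → I/E on L1; bus BusRd; mem=30
  op20 P1: store L1 := 88 → I/M on L1; bus (none); mem=30
  op21 P0: load  L7 → E/I on L7; bus (none); mem=70
  op22 P0: store L7 := 2 → M/I on L7; bus (none); mem=70
  op23 P0: load  L6 → E/I on L6; bus (none); mem=70
  op24 P1: load  L0 → S/S on L0; bus BusRd; mem=10
  op25 P0: load  L2 → S/S on L2; bus BusRd; mem=80
  op26 P1: store L7 := 14 → I/M on L7; bus BusRdX Flush; mem=2
  op27 P1: load  L7 → I/M on L7; bus (none); mem=2
  op28 P1: store L2 := 61 → I/M on L2; bus BusUpgr; mem=80
  op29 P1: store L3 := 89 → I/M on L3; bus (none); mem=70

bus = none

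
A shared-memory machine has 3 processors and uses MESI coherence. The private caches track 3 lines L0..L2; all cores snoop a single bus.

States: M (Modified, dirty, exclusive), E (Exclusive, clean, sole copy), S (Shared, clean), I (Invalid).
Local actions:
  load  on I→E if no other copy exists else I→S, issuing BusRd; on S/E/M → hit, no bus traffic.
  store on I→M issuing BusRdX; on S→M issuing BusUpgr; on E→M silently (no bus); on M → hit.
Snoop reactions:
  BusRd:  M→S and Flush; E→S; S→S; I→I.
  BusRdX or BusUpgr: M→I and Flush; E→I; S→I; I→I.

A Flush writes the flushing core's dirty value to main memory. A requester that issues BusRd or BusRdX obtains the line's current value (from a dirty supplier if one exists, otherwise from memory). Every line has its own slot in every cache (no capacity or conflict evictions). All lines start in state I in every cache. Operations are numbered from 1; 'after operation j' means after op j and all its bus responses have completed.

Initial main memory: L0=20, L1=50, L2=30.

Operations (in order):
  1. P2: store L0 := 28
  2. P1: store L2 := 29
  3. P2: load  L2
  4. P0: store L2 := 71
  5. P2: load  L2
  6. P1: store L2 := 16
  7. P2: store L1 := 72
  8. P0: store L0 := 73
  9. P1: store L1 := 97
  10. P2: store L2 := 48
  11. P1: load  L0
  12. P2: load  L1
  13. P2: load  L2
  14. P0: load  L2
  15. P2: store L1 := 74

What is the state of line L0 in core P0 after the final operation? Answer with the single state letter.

state = S

1. P2: store L0 := 28  bus=[BusRdX]  L0: P0=I P1=I P2=M  mem[L0]=20
2. P1: store L2 := 29  bus=[BusRdX]  L2: P0=I P1=M P2=I  mem[L2]=30
3. P2: load  L2  bus=[BusRd,Flush]  L2: P0=I P1=S P2=S  mem[L2]=29
4. P0: store L2 := 71  bus=[BusRdX]  L2: P0=M P1=I P2=I  mem[L2]=29
5. P2: load  L2  bus=[BusRd,Flush]  L2: P0=S P1=I P2=S  mem[L2]=71
6. P1: store L2 := 16  bus=[BusRdX]  L2: P0=I P1=M P2=I  mem[L2]=71
7. P2: store L1 := 72  bus=[BusRdX]  L1: P0=I P1=I P2=M  mem[L1]=50
8. P0: store L0 := 73  bus=[BusRdX,Flush]  L0: P0=M P1=I P2=I  mem[L0]=28
9. P1: store L1 := 97  bus=[BusRdX,Flush]  L1: P0=I P1=M P2=I  mem[L1]=72
10. P2: store L2 := 48  bus=[BusRdX,Flush]  L2: P0=I P1=I P2=M  mem[L2]=16
11. P1: load  L0  bus=[BusRd,Flush]  L0: P0=S P1=S P2=I  mem[L0]=73
12. P2: load  L1  bus=[BusRd,Flush]  L1: P0=I P1=S P2=S  mem[L1]=97
13. P2: load  L2  bus=[-]  L2: P0=I P1=I P2=M  mem[L2]=16
14. P0: load  L2  bus=[BusRd,Flush]  L2: P0=S P1=I P2=S  mem[L2]=48
15. P2: store L1 := 74  bus=[BusUpgr]  L1: P0=I P1=I P2=M  mem[L1]=97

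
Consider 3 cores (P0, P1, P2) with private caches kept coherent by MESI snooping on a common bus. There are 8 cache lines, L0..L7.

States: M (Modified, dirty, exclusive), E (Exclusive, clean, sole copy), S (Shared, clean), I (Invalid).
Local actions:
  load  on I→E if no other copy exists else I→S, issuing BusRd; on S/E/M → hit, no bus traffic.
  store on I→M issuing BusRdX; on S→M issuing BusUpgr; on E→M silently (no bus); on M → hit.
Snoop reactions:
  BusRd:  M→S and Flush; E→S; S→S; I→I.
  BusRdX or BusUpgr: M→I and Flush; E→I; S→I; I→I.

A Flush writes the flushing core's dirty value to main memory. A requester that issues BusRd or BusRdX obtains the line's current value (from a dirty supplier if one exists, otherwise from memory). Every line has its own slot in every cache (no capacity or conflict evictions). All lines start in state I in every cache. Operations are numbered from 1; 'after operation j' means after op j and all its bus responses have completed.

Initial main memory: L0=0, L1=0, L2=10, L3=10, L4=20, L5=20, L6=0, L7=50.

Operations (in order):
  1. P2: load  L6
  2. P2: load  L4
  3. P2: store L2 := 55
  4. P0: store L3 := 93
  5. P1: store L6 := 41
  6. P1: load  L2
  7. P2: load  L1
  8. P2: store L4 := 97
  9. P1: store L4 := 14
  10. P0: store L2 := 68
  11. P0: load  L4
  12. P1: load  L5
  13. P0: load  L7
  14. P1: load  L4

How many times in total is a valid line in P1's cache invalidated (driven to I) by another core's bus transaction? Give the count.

[1] P2: load  L6 | P0:I, P1:I, P2:E(0) | bus: BusRd
[2] P2: load  L4 | P0:I, P1:I, P2:E(20) | bus: BusRd
[3] P2: store L2 := 55 | P0:I, P1:I, P2:M(55) | bus: BusRdX
[4] P0: store L3 := 93 | P0:M(93), P1:I, P2:I | bus: BusRdX
[5] P1: store L6 := 41 | P0:I, P1:M(41), P2:I | bus: BusRdX
[6] P1: load  L2 | P0:I, P1:S(55), P2:S(55) | bus: BusRd,Flush
[7] P2: load  L1 | P0:I, P1:I, P2:E(0) | bus: BusRd
[8] P2: store L4 := 97 | P0:I, P1:I, P2:M(97) | bus: none
[9] P1: store L4 := 14 | P0:I, P1:M(14), P2:I | bus: BusRdX,Flush
[10] P0: store L2 := 68 | P0:M(68), P1:I, P2:I | bus: BusRdX
[11] P0: load  L4 | P0:S(14), P1:S(14), P2:I | bus: BusRd,Flush
[12] P1: load  L5 | P0:I, P1:E(20), P2:I | bus: BusRd
[13] P0: load  L7 | P0:E(50), P1:I, P2:I | bus: BusRd
[14] P1: load  L4 | P0:S(14), P1:S(14), P2:I | bus: none

invalidations = 1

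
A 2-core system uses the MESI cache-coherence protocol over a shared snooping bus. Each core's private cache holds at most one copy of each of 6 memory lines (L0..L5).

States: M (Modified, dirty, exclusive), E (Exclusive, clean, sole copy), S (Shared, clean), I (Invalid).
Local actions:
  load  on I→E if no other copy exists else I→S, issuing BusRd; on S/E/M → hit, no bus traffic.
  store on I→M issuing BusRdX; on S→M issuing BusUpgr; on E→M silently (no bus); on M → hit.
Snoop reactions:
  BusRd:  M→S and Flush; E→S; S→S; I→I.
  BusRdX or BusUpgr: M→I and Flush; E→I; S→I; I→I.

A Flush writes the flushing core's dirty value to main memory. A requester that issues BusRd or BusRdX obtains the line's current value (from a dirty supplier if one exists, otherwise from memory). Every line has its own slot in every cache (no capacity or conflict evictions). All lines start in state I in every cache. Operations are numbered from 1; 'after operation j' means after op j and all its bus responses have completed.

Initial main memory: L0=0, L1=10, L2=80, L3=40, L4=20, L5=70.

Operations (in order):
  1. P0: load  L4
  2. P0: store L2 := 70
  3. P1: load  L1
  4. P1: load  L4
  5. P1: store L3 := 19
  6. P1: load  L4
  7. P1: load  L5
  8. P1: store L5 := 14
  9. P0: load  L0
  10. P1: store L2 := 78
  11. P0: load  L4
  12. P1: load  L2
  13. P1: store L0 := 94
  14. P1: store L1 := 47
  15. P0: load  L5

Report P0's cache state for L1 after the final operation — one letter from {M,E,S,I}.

state = I

1. P0: load  L4  bus=[BusRd]  L4: P0=E P1=I  mem[L4]=20
2. P0: store L2 := 70  bus=[BusRdX]  L2: P0=M P1=I  mem[L2]=80
3. P1: load  L1  bus=[BusRd]  L1: P0=I P1=E  mem[L1]=10
4. P1: load  L4  bus=[BusRd]  L4: P0=S P1=S  mem[L4]=20
5. P1: store L3 := 19  bus=[BusRdX]  L3: P0=I P1=M  mem[L3]=40
6. P1: load  L4  bus=[-]  L4: P0=S P1=S  mem[L4]=20
7. P1: load  L5  bus=[BusRd]  L5: P0=I P1=E  mem[L5]=70
8. P1: store L5 := 14  bus=[-]  L5: P0=I P1=M  mem[L5]=70
9. P0: load  L0  bus=[BusRd]  L0: P0=E P1=I  mem[L0]=0
10. P1: store L2 := 78  bus=[BusRdX,Flush]  L2: P0=I P1=M  mem[L2]=70
11. P0: load  L4  bus=[-]  L4: P0=S P1=S  mem[L4]=20
12. P1: load  L2  bus=[-]  L2: P0=I P1=M  mem[L2]=70
13. P1: store L0 := 94  bus=[BusRdX]  L0: P0=I P1=M  mem[L0]=0
14. P1: store L1 := 47  bus=[-]  L1: P0=I P1=M  mem[L1]=10
15. P0: load  L5  bus=[BusRd,Flush]  L5: P0=S P1=S  mem[L5]=14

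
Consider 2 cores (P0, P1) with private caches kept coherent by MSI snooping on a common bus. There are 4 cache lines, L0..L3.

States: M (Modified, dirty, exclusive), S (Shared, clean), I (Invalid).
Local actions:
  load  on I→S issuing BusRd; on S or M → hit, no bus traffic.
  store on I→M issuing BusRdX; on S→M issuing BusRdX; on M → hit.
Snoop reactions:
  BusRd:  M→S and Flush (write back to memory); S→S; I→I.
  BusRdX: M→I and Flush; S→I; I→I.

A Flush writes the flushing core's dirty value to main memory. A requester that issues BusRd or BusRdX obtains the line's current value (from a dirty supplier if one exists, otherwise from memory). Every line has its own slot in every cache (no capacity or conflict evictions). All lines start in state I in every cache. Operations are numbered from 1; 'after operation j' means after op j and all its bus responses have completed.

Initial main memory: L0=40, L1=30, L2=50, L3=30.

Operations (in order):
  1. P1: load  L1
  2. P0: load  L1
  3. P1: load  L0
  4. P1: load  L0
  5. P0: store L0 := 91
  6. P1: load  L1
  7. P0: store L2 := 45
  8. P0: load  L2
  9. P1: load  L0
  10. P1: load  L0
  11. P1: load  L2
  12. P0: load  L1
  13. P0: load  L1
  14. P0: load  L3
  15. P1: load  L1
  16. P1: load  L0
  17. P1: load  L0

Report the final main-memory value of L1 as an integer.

step 1: P1: load  L1  ⟶  IS  (L1)  txn=BusRd  M[L1]=30
step 2: P0: load  L1  ⟶  SS  (L1)  txn=BusRd  M[L1]=30
step 3: P1: load  L0  ⟶  IS  (L0)  txn=BusRd  M[L0]=40
step 4: P1: load  L0  ⟶  IS  (L0)  txn=∅  M[L0]=40
step 5: P0: store L0 := 91  ⟶  MI  (L0)  txn=BusRdX  M[L0]=40
step 6: P1: load  L1  ⟶  SS  (L1)  txn=∅  M[L1]=30
step 7: P0: store L2 := 45  ⟶  MI  (L2)  txn=BusRdX  M[L2]=50
step 8: P0: load  L2  ⟶  MI  (L2)  txn=∅  M[L2]=50
step 9: P1: load  L0  ⟶  SS  (L0)  txn=BusRd+Flush  M[L0]=91
step 10: P1: load  L0  ⟶  SS  (L0)  txn=∅  M[L0]=91
step 11: P1: load  L2  ⟶  SS  (L2)  txn=BusRd+Flush  M[L2]=45
step 12: P0: load  L1  ⟶  SS  (L1)  txn=∅  M[L1]=30
step 13: P0: load  L1  ⟶  SS  (L1)  txn=∅  M[L1]=30
step 14: P0: load  L3  ⟶  SI  (L3)  txn=BusRd  M[L3]=30
step 15: P1: load  L1  ⟶  SS  (L1)  txn=∅  M[L1]=30
step 16: P1: load  L0  ⟶  SS  (L0)  txn=∅  M[L0]=91
step 17: P1: load  L0  ⟶  SS  (L0)  txn=∅  M[L0]=91

memory[L1] = 30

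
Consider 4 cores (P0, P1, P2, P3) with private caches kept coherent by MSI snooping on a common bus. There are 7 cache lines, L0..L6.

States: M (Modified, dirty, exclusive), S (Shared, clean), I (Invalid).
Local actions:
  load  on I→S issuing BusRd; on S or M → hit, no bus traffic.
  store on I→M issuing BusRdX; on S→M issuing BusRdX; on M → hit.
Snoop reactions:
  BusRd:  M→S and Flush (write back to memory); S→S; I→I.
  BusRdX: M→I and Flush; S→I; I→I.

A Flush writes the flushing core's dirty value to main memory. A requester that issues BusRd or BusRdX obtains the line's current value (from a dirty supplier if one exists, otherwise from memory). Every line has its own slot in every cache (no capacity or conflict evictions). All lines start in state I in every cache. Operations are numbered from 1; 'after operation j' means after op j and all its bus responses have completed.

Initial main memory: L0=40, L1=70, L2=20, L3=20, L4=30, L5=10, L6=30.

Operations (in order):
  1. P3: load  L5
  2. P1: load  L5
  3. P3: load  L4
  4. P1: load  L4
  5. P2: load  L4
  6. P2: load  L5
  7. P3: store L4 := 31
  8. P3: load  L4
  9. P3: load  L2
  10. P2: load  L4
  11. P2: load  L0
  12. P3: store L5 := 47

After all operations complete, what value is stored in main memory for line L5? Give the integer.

memory[L5] = 10

  op1 P3: load  L5 → I/I/I/S on L5; bus BusRd; mem=10
  op2 P1: load  L5 → I/S/I/S on L5; bus BusRd; mem=10
  op3 P3: load  L4 → I/I/I/S on L4; bus BusRd; mem=30
  op4 P1: load  L4 → I/S/I/S on L4; bus BusRd; mem=30
  op5 P2: load  L4 → I/S/S/S on L4; bus BusRd; mem=30
  op6 P2: load  L5 → I/S/S/S on L5; bus BusRd; mem=10
  op7 P3: store L4 := 31 → I/I/I/M on L4; bus BusRdX; mem=30
  op8 P3: load  L4 → I/I/I/M on L4; bus (none); mem=30
  op9 P3: load  L2 → I/I/I/S on L2; bus BusRd; mem=20
  op10 P2: load  L4 → I/I/S/S on L4; bus BusRd Flush; mem=31
  op11 P2: load  L0 → I/I/S/I on L0; bus BusRd; mem=40
  op12 P3: store L5 := 47 → I/I/I/M on L5; bus BusRdX; mem=10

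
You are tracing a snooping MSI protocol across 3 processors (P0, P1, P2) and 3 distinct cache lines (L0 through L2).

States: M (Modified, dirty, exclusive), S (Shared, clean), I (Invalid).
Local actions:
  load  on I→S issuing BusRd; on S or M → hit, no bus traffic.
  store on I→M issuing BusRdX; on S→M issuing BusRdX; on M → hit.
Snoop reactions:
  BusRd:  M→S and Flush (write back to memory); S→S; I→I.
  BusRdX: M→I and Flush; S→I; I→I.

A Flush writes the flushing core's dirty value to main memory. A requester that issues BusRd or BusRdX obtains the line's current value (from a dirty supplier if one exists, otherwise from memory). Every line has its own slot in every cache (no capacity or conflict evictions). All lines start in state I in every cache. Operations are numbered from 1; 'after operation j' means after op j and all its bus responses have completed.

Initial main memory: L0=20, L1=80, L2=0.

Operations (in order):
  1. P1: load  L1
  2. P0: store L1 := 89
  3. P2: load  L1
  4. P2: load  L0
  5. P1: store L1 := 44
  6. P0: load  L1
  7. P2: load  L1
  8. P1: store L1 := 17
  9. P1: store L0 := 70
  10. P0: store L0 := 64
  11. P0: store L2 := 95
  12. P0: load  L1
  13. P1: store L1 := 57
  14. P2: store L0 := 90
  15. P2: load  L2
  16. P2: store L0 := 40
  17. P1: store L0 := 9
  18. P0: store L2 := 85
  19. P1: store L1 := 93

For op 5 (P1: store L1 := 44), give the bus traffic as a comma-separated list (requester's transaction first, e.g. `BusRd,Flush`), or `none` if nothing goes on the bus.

bus = BusRdX

[1] P1: load  L1 | P0:I, P1:S(80), P2:I | bus: BusRd
[2] P0: store L1 := 89 | P0:M(89), P1:I, P2:I | bus: BusRdX
[3] P2: load  L1 | P0:S(89), P1:I, P2:S(89) | bus: BusRd,Flush
[4] P2: load  L0 | P0:I, P1:I, P2:S(20) | bus: BusRd
[5] P1: store L1 := 44 | P0:I, P1:M(44), P2:I | bus: BusRdX
[6] P0: load  L1 | P0:S(44), P1:S(44), P2:I | bus: BusRd,Flush
[7] P2: load  L1 | P0:S(44), P1:S(44), P2:S(44) | bus: BusRd
[8] P1: store L1 := 17 | P0:I, P1:M(17), P2:I | bus: BusRdX
[9] P1: store L0 := 70 | P0:I, P1:M(70), P2:I | bus: BusRdX
[10] P0: store L0 := 64 | P0:M(64), P1:I, P2:I | bus: BusRdX,Flush
[11] P0: store L2 := 95 | P0:M(95), P1:I, P2:I | bus: BusRdX
[12] P0: load  L1 | P0:S(17), P1:S(17), P2:I | bus: BusRd,Flush
[13] P1: store L1 := 57 | P0:I, P1:M(57), P2:I | bus: BusRdX
[14] P2: store L0 := 90 | P0:I, P1:I, P2:M(90) | bus: BusRdX,Flush
[15] P2: load  L2 | P0:S(95), P1:I, P2:S(95) | bus: BusRd,Flush
[16] P2: store L0 := 40 | P0:I, P1:I, P2:M(40) | bus: none
[17] P1: store L0 := 9 | P0:I, P1:M(9), P2:I | bus: BusRdX,Flush
[18] P0: store L2 := 85 | P0:M(85), P1:I, P2:I | bus: BusRdX
[19] P1: store L1 := 93 | P0:I, P1:M(93), P2:I | bus: none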